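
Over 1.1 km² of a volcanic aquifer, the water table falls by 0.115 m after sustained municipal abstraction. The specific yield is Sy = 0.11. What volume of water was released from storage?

A = 1.1 km² = 1.1 × 10^6 m²
ΔV = Sy × A × Δh = 0.11 × 1.1 × 10^6 m² × 0.115 m = 13920 m³

ΔV ≈ 13900 m³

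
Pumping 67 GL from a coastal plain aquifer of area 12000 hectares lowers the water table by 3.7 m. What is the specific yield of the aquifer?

A = 12000 hectares = 1.2 × 10^8 m²
ΔV = 67 GL = 6.7 × 10^7 m³
Sy = ΔV / (A × Δh) = 6.7 × 10^7 m³ / (1.2 × 10^8 m² × 3.7 m) = 0.1509

Sy ≈ 0.15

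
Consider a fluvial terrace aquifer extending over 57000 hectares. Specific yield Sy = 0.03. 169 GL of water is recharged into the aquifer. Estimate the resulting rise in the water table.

A = 57000 hectares = 5.7 × 10^8 m²
ΔV = 169 GL = 1.69 × 10^8 m³
Δh = ΔV / (Sy × A) = 1.69 × 10^8 m³ / (0.03 × 5.7 × 10^8 m²) = 9.883 m

Δh ≈ 9.88 m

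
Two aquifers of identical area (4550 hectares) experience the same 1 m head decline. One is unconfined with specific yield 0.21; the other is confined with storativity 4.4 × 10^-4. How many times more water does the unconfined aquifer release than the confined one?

A = 4550 hectares = 4.55 × 10^7 m²
Unconfined: ΔV_u = Sy × A × Δh = 0.21 × 4.55 × 10^7 × 1 = 9.555 × 10^6 m³
Confined: ΔV_c = S × A × Δh = 4.4 × 10^-4 × 4.55 × 10^7 × 1 = 20020 m³
Ratio = ΔV_u / ΔV_c = Sy / S = 0.21 / 4.4 × 10^-4 = 477.3

ΔV_u / ΔV_c ≈ 477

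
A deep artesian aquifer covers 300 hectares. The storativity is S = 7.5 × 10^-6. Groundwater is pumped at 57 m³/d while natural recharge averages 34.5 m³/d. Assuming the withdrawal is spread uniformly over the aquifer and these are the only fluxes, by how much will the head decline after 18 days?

A = 300 hectares = 3 × 10^6 m²
Net abstraction = 57 − 34.5 = 22.5 m³/d
ΔV = Q × t = 22.5 m³/d × 18 d = 405 m³
Δh = ΔV / (S × A) = 405 / (7.5 × 10^-6 × 3 × 10^6) = 18 m

Δh ≈ 18 m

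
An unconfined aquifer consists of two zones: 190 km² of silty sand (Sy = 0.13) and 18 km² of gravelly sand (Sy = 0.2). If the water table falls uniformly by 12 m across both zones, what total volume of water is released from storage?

ΔV ≈ 3.4 × 10^8 m³

A₁ = 190 km² = 1.9 × 10^8 m²; A₂ = 18 km² = 1.8 × 10^7 m²
ΔV₁ = 0.13 × 1.9 × 10^8 × 12 = 2.964 × 10^8 m³
ΔV₂ = 0.2 × 1.8 × 10^7 × 12 = 4.32 × 10^7 m³
ΔV = ΔV₁ + ΔV₂ = 3.396 × 10^8 m³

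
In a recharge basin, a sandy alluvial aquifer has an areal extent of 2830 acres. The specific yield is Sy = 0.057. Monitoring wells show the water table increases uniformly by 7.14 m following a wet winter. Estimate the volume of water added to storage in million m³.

A = 2830 acres = 1.145 × 10^7 m²
ΔV = Sy × A × Δh = 0.057 × 1.145 × 10^7 m² × 7.14 m = 4.661 × 10^6 m³
ΔV = 4.661 × 10^6 m³ = 4.661 million m³

ΔV ≈ 4.66 million m³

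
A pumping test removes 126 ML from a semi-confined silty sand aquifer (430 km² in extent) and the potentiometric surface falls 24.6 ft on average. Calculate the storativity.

S ≈ 3.9 × 10^-5

A = 430 km² = 4.3 × 10^8 m²
Δh = 24.6 ft = 7.498 m
ΔV = 126 ML = 1.26 × 10^5 m³
S = ΔV / (A × Δh) = 1.26 × 10^5 m³ / (4.3 × 10^8 m² × 7.498 m) = 3.908 × 10^-5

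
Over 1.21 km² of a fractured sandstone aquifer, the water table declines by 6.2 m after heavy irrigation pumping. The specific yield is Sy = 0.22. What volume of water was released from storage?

ΔV ≈ 1.65 × 10^6 m³

A = 1.21 km² = 1.21 × 10^6 m²
ΔV = Sy × A × Δh = 0.22 × 1.21 × 10^6 m² × 6.2 m = 1.65 × 10^6 m³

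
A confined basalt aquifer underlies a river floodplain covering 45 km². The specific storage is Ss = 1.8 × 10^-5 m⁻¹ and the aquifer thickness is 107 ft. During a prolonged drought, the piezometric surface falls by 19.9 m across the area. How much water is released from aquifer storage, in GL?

ΔV ≈ 0.526 GL

b = 107 ft = 32.61 m
S = Ss × b = 1.8 × 10^-5 m⁻¹ × 32.61 m = 5.87 × 10^-4
A = 45 km² = 4.5 × 10^7 m²
ΔV = S × A × Δh = 5.87 × 10^-4 × 4.5 × 10^7 m² × 19.9 m = 5.257 × 10^5 m³
ΔV = 5.257 × 10^5 m³ = 0.5257 GL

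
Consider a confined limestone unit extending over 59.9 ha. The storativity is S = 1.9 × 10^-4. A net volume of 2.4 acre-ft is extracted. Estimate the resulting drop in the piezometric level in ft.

A = 59.9 ha = 5.99 × 10^5 m²
ΔV = 2.4 acre-ft = 2960 m³
Δh = ΔV / (S × A) = 2960 m³ / (1.9 × 10^-4 × 5.99 × 10^5 m²) = 26.01 m
Δh = 26.01 m = 85.34 ft

Δh ≈ 85.3 ft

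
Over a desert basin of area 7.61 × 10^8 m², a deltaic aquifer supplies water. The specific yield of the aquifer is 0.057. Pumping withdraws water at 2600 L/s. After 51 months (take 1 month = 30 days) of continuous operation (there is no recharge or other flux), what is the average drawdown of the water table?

Q = 2600 L/s = 2.246 × 10^5 m³/d
t = 51 months = 1530 d
ΔV = Q × t = 2.246 × 10^5 m³/d × 1530 d = 3.437 × 10^8 m³
Δh = ΔV / (Sy × A) = 3.437 × 10^8 / (0.057 × 7.61 × 10^8) = 7.924 m

Δh ≈ 7.92 m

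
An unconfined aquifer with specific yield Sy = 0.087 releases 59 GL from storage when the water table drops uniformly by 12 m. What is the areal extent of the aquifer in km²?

A ≈ 56.5 km²

ΔV = 59 GL = 5.9 × 10^7 m³
A = ΔV / (Sy × Δh) = 5.9 × 10^7 / (0.087 × 12) = 5.651 × 10^7 m²
A = 5.651 × 10^7 m² = 56.51 km²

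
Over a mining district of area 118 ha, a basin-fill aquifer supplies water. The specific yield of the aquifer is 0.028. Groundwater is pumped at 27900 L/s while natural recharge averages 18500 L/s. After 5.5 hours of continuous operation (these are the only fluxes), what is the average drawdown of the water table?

A = 118 ha = 1.18 × 10^6 m²
Net abstraction = 27900 − 18500 = 9400 L/s
Q_net = 9400 L/s = 8.122 × 10^5 m³/d
t = 5.5 hours = 0.2292 d
ΔV = Q × t = 8.122 × 10^5 m³/d × 0.2292 d = 1.861 × 10^5 m³
Δh = ΔV / (Sy × A) = 1.861 × 10^5 / (0.028 × 1.18 × 10^6) = 5.633 m

Δh ≈ 5.63 m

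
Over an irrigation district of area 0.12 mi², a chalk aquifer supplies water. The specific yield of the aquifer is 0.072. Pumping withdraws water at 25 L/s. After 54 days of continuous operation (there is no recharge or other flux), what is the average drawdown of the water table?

A = 0.12 mi² = 3.108 × 10^5 m²
Q = 25 L/s = 2160 m³/d
ΔV = Q × t = 2160 m³/d × 54 d = 1.166 × 10^5 m³
Δh = ΔV / (Sy × A) = 1.166 × 10^5 / (0.072 × 3.108 × 10^5) = 5.212 m

Δh ≈ 5.21 m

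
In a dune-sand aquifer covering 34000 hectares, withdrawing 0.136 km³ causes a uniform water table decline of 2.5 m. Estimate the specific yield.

A = 34000 hectares = 3.4 × 10^8 m²
ΔV = 0.136 km³ = 1.36 × 10^8 m³
Sy = ΔV / (A × Δh) = 1.36 × 10^8 m³ / (3.4 × 10^8 m² × 2.5 m) = 0.16

Sy ≈ 0.16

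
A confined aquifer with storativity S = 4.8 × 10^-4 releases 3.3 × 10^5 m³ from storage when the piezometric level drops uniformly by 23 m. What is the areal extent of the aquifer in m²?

A ≈ 2.99 × 10^7 m²

A = ΔV / (S × Δh) = 3.3 × 10^5 / (4.8 × 10^-4 × 23) = 2.989 × 10^7 m²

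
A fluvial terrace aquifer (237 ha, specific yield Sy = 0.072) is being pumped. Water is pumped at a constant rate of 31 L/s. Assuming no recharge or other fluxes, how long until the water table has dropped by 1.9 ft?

t ≈ 36.9 days

A = 237 ha = 2.37 × 10^6 m²
Δh = 1.9 ft = 0.5791 m
ΔV = Sy × A × Δh = 0.072 × 2.37 × 10^6 × 0.5791 = 98820 m³
Q = 31 L/s = 2678 m³/d
t = ΔV / Q = 98820 m³ / 2678 m³/d = 36.9 d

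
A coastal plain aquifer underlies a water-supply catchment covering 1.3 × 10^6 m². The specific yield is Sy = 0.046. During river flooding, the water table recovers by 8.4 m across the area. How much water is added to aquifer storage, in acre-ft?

ΔV = Sy × A × Δh = 0.046 × 1.3 × 10^6 m² × 8.4 m = 5.023 × 10^5 m³
ΔV = 5.023 × 10^5 m³ = 407.2 acre-ft

ΔV ≈ 407 acre-ft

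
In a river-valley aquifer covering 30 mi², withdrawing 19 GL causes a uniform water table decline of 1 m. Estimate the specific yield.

Sy ≈ 0.24

A = 30 mi² = 7.77 × 10^7 m²
ΔV = 19 GL = 1.9 × 10^7 m³
Sy = ΔV / (A × Δh) = 1.9 × 10^7 m³ / (7.77 × 10^7 m² × 1 m) = 0.2445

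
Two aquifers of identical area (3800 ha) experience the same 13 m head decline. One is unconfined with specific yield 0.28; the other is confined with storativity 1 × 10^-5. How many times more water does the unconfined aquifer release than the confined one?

A = 3800 ha = 3.8 × 10^7 m²
Unconfined: ΔV_u = Sy × A × Δh = 0.28 × 3.8 × 10^7 × 13 = 1.383 × 10^8 m³
Confined: ΔV_c = S × A × Δh = 1 × 10^-5 × 3.8 × 10^7 × 13 = 4940 m³
Ratio = ΔV_u / ΔV_c = Sy / S = 0.28 / 1 × 10^-5 = 28000

ΔV_u / ΔV_c ≈ 28000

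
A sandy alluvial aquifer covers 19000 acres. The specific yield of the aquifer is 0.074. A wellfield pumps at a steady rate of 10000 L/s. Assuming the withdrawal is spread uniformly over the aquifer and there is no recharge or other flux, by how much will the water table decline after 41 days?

A = 19000 acres = 7.689 × 10^7 m²
Q = 10000 L/s = 8.64 × 10^5 m³/d
ΔV = Q × t = 8.64 × 10^5 m³/d × 41 d = 3.542 × 10^7 m³
Δh = ΔV / (Sy × A) = 3.542 × 10^7 / (0.074 × 7.689 × 10^7) = 6.226 m

Δh ≈ 6.23 m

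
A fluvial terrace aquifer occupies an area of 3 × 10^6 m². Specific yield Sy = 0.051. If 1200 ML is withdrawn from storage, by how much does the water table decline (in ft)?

ΔV = 1200 ML = 1.2 × 10^6 m³
Δh = ΔV / (Sy × A) = 1.2 × 10^6 m³ / (0.051 × 3 × 10^6 m²) = 7.843 m
Δh = 7.843 m = 25.73 ft

Δh ≈ 25.7 ft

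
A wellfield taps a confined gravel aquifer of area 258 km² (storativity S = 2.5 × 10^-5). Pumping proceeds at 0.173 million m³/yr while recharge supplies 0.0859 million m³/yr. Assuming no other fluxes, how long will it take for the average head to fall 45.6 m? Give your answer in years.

A = 258 km² = 2.58 × 10^8 m²
ΔV = S × A × Δh = 2.5 × 10^-5 × 2.58 × 10^8 × 45.6 = 2.941 × 10^5 m³
Net withdrawal = 0.173 − 0.0859 = 0.0871 million m³/yr = 238.6 m³/d
t = ΔV / Q = 2.941 × 10^5 m³ / 238.6 m³/d = 1233 d
t = 1233 d ≈ 3.377 years

t ≈ 3.38 years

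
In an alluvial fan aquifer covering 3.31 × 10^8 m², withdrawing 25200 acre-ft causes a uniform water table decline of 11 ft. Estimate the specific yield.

Δh = 11 ft = 3.353 m
ΔV = 25200 acre-ft = 3.108 × 10^7 m³
Sy = ΔV / (A × Δh) = 3.108 × 10^7 m³ / (3.31 × 10^8 m² × 3.353 m) = 0.02801

Sy ≈ 0.028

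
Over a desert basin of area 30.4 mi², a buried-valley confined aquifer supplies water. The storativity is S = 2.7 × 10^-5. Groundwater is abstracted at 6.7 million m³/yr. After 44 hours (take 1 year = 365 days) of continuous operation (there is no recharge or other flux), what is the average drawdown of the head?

A = 30.4 mi² = 7.874 × 10^7 m²
Q = 6.7 million m³/yr = 18360 m³/d
t = 44 hours = 1.833 d
ΔV = Q × t = 18360 m³/d × 1.833 d = 33650 m³
Δh = ΔV / (S × A) = 33650 / (2.7 × 10^-5 × 7.874 × 10^7) = 15.83 m

Δh ≈ 15.8 m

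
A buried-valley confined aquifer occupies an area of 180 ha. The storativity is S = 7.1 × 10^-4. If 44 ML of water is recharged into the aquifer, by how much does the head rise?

Δh ≈ 34.4 m

A = 180 ha = 1.8 × 10^6 m²
ΔV = 44 ML = 44000 m³
Δh = ΔV / (S × A) = 44000 m³ / (7.1 × 10^-4 × 1.8 × 10^6 m²) = 34.43 m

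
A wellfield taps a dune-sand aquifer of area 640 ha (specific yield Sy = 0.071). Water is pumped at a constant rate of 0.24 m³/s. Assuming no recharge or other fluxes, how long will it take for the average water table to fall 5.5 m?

t ≈ 121 days

A = 640 ha = 6.4 × 10^6 m²
ΔV = Sy × A × Δh = 0.071 × 6.4 × 10^6 × 5.5 = 2.499 × 10^6 m³
Q = 0.24 m³/s = 20740 m³/d
t = ΔV / Q = 2.499 × 10^6 m³ / 20740 m³/d = 120.5 d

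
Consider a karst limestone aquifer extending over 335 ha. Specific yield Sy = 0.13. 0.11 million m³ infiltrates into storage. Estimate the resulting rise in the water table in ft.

Δh ≈ 0.829 ft

A = 335 ha = 3.35 × 10^6 m²
ΔV = 0.11 million m³ = 1.1 × 10^5 m³
Δh = ΔV / (Sy × A) = 1.1 × 10^5 m³ / (0.13 × 3.35 × 10^6 m²) = 0.2526 m
Δh = 0.2526 m = 0.8287 ft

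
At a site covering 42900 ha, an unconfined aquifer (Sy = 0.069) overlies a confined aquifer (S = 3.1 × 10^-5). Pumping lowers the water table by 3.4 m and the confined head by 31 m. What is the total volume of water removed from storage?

A = 42900 ha = 4.29 × 10^8 m²
Unconfined: ΔV_u = Sy × A × Δh_u = 0.069 × 4.29 × 10^8 × 3.4 = 1.006 × 10^8 m³
Confined: ΔV_c = S × A × Δh_c = 3.1 × 10^-5 × 4.29 × 10^8 × 31 = 4.123 × 10^5 m³
Total ΔV = 1.006 × 10^8 + 4.123 × 10^5 = 1.011 × 10^8 m³

ΔV ≈ 1.01 × 10^8 m³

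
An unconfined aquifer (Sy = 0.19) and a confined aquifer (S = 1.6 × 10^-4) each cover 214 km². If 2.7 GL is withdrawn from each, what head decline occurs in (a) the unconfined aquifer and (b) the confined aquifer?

Δh_u ≈ 0.0664 m; Δh_c ≈ 78.9 m

A = 214 km² = 2.14 × 10^8 m²
ΔV = 2.7 GL = 2.7 × 10^6 m³
Unconfined: Δh_u = ΔV/(Sy·A) = 2.7 × 10^6/(0.19 × 2.14 × 10^8) = 0.0664 m
Confined: Δh_c = ΔV/(S·A) = 2.7 × 10^6/(1.6 × 10^-4 × 2.14 × 10^8) = 78.86 m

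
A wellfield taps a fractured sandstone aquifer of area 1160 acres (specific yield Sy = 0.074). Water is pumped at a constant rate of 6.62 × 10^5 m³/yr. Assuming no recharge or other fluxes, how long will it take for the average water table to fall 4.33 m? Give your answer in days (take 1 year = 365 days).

A = 1160 acres = 4.694 × 10^6 m²
ΔV = Sy × A × Δh = 0.074 × 4.694 × 10^6 × 4.33 = 1.504 × 10^6 m³
Q = 6.62 × 10^5 m³/yr = 1814 m³/d
t = ΔV / Q = 1.504 × 10^6 m³ / 1814 m³/d = 829.3 d

t ≈ 829 days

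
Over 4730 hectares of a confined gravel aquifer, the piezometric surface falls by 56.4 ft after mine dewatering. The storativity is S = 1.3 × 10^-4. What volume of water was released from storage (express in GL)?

A = 4730 hectares = 4.73 × 10^7 m²
Δh = 56.4 ft = 17.19 m
ΔV = S × A × Δh = 1.3 × 10^-4 × 4.73 × 10^7 m² × 17.19 m = 1.057 × 10^5 m³
ΔV = 1.057 × 10^5 m³ = 0.1057 GL

ΔV ≈ 0.106 GL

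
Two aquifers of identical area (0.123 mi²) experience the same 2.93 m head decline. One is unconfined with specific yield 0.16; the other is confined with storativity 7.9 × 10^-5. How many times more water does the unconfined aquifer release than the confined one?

ΔV_u / ΔV_c ≈ 2030

A = 0.123 mi² = 3.186 × 10^5 m²
Unconfined: ΔV_u = Sy × A × Δh = 0.16 × 3.186 × 10^5 × 2.93 = 1.493 × 10^5 m³
Confined: ΔV_c = S × A × Δh = 7.9 × 10^-5 × 3.186 × 10^5 × 2.93 = 73.74 m³
Ratio = ΔV_u / ΔV_c = Sy / S = 0.16 / 7.9 × 10^-5 = 2025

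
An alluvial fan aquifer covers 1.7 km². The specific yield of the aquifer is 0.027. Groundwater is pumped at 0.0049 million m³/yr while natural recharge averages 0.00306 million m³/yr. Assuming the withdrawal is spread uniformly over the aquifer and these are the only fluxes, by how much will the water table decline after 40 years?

A = 1.7 km² = 1.7 × 10^6 m²
Net abstraction = 0.0049 − 0.00306 = 0.00184 million m³/yr
Q_net = 0.00184 million m³/yr = 5.041 m³/d
t = 40 years = 14600 d
ΔV = Q × t = 5.041 m³/d × 14600 d = 73600 m³
Δh = ΔV / (Sy × A) = 73600 / (0.027 × 1.7 × 10^6) = 1.603 m

Δh ≈ 1.6 m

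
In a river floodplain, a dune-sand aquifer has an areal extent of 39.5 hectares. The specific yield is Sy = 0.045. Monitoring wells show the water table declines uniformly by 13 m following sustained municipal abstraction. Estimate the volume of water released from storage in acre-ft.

A = 39.5 hectares = 3.95 × 10^5 m²
ΔV = Sy × A × Δh = 0.045 × 3.95 × 10^5 m² × 13 m = 2.311 × 10^5 m³
ΔV = 2.311 × 10^5 m³ = 187.3 acre-ft

ΔV ≈ 187 acre-ft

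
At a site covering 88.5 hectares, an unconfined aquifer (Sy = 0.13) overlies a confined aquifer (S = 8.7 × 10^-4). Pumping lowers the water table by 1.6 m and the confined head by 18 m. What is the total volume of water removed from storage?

A = 88.5 hectares = 8.85 × 10^5 m²
Unconfined: ΔV_u = Sy × A × Δh_u = 0.13 × 8.85 × 10^5 × 1.6 = 1.841 × 10^5 m³
Confined: ΔV_c = S × A × Δh_c = 8.7 × 10^-4 × 8.85 × 10^5 × 18 = 13860 m³
Total ΔV = 1.841 × 10^5 + 13860 = 1.979 × 10^5 m³

ΔV ≈ 1.98 × 10^5 m³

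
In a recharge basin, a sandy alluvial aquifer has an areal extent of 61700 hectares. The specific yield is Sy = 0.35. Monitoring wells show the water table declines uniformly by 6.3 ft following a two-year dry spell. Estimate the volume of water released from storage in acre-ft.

A = 61700 hectares = 6.17 × 10^8 m²
Δh = 6.3 ft = 1.92 m
ΔV = Sy × A × Δh = 0.35 × 6.17 × 10^8 m² × 1.92 m = 4.147 × 10^8 m³
ΔV = 4.147 × 10^8 m³ = 3.362 × 10^5 acre-ft

ΔV ≈ 3.36 × 10^5 acre-ft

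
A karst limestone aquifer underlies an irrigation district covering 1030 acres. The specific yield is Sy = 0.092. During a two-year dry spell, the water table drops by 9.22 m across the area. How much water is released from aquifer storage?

ΔV ≈ 3.54 × 10^6 m³

A = 1030 acres = 4.168 × 10^6 m²
ΔV = Sy × A × Δh = 0.092 × 4.168 × 10^6 m² × 9.22 m = 3.536 × 10^6 m³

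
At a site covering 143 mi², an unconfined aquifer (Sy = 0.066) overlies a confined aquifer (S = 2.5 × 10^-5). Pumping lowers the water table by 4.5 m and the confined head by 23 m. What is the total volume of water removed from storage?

A = 143 mi² = 3.704 × 10^8 m²
Unconfined: ΔV_u = Sy × A × Δh_u = 0.066 × 3.704 × 10^8 × 4.5 = 1.1 × 10^8 m³
Confined: ΔV_c = S × A × Δh_c = 2.5 × 10^-5 × 3.704 × 10^8 × 23 = 2.13 × 10^5 m³
Total ΔV = 1.1 × 10^8 + 2.13 × 10^5 = 1.102 × 10^8 m³

ΔV ≈ 1.1 × 10^8 m³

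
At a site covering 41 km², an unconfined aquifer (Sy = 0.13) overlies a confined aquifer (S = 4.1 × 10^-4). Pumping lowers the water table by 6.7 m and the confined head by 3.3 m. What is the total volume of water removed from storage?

ΔV ≈ 3.58 × 10^7 m³

A = 41 km² = 4.1 × 10^7 m²
Unconfined: ΔV_u = Sy × A × Δh_u = 0.13 × 4.1 × 10^7 × 6.7 = 3.571 × 10^7 m³
Confined: ΔV_c = S × A × Δh_c = 4.1 × 10^-4 × 4.1 × 10^7 × 3.3 = 55470 m³
Total ΔV = 3.571 × 10^7 + 55470 = 3.577 × 10^7 m³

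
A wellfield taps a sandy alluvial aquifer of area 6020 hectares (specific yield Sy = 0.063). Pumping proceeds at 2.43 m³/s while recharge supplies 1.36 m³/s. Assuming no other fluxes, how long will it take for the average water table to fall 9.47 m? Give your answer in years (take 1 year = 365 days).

t ≈ 1.06 years

A = 6020 hectares = 6.02 × 10^7 m²
ΔV = Sy × A × Δh = 0.063 × 6.02 × 10^7 × 9.47 = 3.592 × 10^7 m³
Net withdrawal = 2.43 − 1.36 = 1.07 m³/s = 92450 m³/d
t = ΔV / Q = 3.592 × 10^7 m³ / 92450 m³/d = 388.5 d
t = 388.5 d ≈ 1.064 years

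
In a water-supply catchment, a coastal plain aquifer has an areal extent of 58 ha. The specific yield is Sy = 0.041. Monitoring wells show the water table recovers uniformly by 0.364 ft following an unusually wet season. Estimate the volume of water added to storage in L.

A = 58 ha = 5.8 × 10^5 m²
Δh = 0.364 ft = 0.1109 m
ΔV = Sy × A × Δh = 0.041 × 5.8 × 10^5 m² × 0.1109 m = 2638 m³
ΔV = 2638 m³ = 2.638 × 10^6 L

ΔV ≈ 2.64 × 10^6 L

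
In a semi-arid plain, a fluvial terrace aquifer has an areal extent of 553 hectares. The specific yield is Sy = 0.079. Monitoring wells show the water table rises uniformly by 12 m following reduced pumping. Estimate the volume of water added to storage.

A = 553 hectares = 5.53 × 10^6 m²
ΔV = Sy × A × Δh = 0.079 × 5.53 × 10^6 m² × 12 m = 5.242 × 10^6 m³

ΔV ≈ 5.24 × 10^6 m³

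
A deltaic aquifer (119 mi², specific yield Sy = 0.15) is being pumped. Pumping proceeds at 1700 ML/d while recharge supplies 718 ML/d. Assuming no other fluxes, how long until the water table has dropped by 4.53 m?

A = 119 mi² = 3.082 × 10^8 m²
ΔV = Sy × A × Δh = 0.15 × 3.082 × 10^8 × 4.53 = 2.094 × 10^8 m³
Net withdrawal = 1700 − 718 = 982 ML/d = 9.82 × 10^5 m³/d
t = ΔV / Q = 2.094 × 10^8 m³ / 9.82 × 10^5 m³/d = 213.3 d

t ≈ 213 days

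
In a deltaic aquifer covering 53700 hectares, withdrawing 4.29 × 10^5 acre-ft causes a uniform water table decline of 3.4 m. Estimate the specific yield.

Sy ≈ 0.29

A = 53700 hectares = 5.37 × 10^8 m²
ΔV = 4.29 × 10^5 acre-ft = 5.292 × 10^8 m³
Sy = ΔV / (A × Δh) = 5.292 × 10^8 m³ / (5.37 × 10^8 m² × 3.4 m) = 0.2898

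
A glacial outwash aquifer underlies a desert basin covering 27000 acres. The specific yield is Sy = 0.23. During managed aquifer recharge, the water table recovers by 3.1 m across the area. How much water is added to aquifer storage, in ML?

A = 27000 acres = 1.093 × 10^8 m²
ΔV = Sy × A × Δh = 0.23 × 1.093 × 10^8 m² × 3.1 m = 7.791 × 10^7 m³
ΔV = 7.791 × 10^7 m³ = 77910 ML

ΔV ≈ 77900 ML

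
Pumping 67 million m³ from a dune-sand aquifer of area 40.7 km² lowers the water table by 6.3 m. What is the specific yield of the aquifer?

A = 40.7 km² = 4.07 × 10^7 m²
ΔV = 67 million m³ = 6.7 × 10^7 m³
Sy = ΔV / (A × Δh) = 6.7 × 10^7 m³ / (4.07 × 10^7 m² × 6.3 m) = 0.2613

Sy ≈ 0.26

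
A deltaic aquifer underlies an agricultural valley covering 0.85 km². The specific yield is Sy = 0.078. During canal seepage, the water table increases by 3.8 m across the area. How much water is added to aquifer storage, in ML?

A = 0.85 km² = 8.5 × 10^5 m²
ΔV = Sy × A × Δh = 0.078 × 8.5 × 10^5 m² × 3.8 m = 2.519 × 10^5 m³
ΔV = 2.519 × 10^5 m³ = 251.9 ML

ΔV ≈ 252 ML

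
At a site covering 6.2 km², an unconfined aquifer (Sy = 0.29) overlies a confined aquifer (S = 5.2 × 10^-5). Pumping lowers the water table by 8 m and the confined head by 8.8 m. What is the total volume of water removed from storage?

ΔV ≈ 1.44 × 10^7 m³

A = 6.2 km² = 6.2 × 10^6 m²
Unconfined: ΔV_u = Sy × A × Δh_u = 0.29 × 6.2 × 10^6 × 8 = 1.438 × 10^7 m³
Confined: ΔV_c = S × A × Δh_c = 5.2 × 10^-5 × 6.2 × 10^6 × 8.8 = 2837 m³
Total ΔV = 1.438 × 10^7 + 2837 = 1.439 × 10^7 m³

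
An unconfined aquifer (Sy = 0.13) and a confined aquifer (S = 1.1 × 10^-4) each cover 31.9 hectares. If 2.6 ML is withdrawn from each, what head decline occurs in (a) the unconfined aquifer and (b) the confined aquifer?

Δh_u ≈ 0.0627 m; Δh_c ≈ 74.1 m

A = 31.9 hectares = 3.19 × 10^5 m²
ΔV = 2.6 ML = 2600 m³
Unconfined: Δh_u = ΔV/(Sy·A) = 2600/(0.13 × 3.19 × 10^5) = 0.0627 m
Confined: Δh_c = ΔV/(S·A) = 2600/(1.1 × 10^-4 × 3.19 × 10^5) = 74.1 m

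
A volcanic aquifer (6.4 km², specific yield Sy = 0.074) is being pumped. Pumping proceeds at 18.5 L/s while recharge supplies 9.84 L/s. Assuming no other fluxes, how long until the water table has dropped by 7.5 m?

t ≈ 4750 days

A = 6.4 km² = 6.4 × 10^6 m²
ΔV = Sy × A × Δh = 0.074 × 6.4 × 10^6 × 7.5 = 3.552 × 10^6 m³
Net withdrawal = 18.5 − 9.84 = 8.66 L/s = 748.2 m³/d
t = ΔV / Q = 3.552 × 10^6 m³ / 748.2 m³/d = 4747 d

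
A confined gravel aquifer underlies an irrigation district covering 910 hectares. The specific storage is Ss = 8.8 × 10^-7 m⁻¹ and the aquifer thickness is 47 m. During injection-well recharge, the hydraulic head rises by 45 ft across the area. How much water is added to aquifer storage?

S = Ss × b = 8.8 × 10^-7 m⁻¹ × 47 m = 4.136 × 10^-5
A = 910 hectares = 9.1 × 10^6 m²
Δh = 45 ft = 13.72 m
ΔV = S × A × Δh = 4.136 × 10^-5 × 9.1 × 10^6 m² × 13.72 m = 5162 m³

ΔV ≈ 5160 m³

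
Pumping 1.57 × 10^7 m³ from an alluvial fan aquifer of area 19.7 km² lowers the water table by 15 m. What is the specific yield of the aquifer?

Sy ≈ 0.053

A = 19.7 km² = 1.97 × 10^7 m²
Sy = ΔV / (A × Δh) = 1.57 × 10^7 m³ / (1.97 × 10^7 m² × 15 m) = 0.05313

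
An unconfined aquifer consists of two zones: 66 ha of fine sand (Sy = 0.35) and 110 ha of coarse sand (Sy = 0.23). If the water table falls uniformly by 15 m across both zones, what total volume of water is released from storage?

ΔV ≈ 7.26 × 10^6 m³

A₁ = 66 ha = 6.6 × 10^5 m²; A₂ = 110 ha = 1.1 × 10^6 m²
ΔV₁ = 0.35 × 6.6 × 10^5 × 15 = 3.465 × 10^6 m³
ΔV₂ = 0.23 × 1.1 × 10^6 × 15 = 3.795 × 10^6 m³
ΔV = ΔV₁ + ΔV₂ = 7.26 × 10^6 m³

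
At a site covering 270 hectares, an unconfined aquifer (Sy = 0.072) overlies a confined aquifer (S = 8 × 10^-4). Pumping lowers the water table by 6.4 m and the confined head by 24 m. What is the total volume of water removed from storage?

A = 270 hectares = 2.7 × 10^6 m²
Unconfined: ΔV_u = Sy × A × Δh_u = 0.072 × 2.7 × 10^6 × 6.4 = 1.244 × 10^6 m³
Confined: ΔV_c = S × A × Δh_c = 8 × 10^-4 × 2.7 × 10^6 × 24 = 51840 m³
Total ΔV = 1.244 × 10^6 + 51840 = 1.296 × 10^6 m³

ΔV ≈ 1.3 × 10^6 m³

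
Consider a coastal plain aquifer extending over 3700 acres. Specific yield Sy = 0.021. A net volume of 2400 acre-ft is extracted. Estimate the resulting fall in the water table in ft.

Δh ≈ 30.9 ft

A = 3700 acres = 1.497 × 10^7 m²
ΔV = 2400 acre-ft = 2.96 × 10^6 m³
Δh = ΔV / (Sy × A) = 2.96 × 10^6 m³ / (0.021 × 1.497 × 10^7 m²) = 9.415 m
Δh = 9.415 m = 30.89 ft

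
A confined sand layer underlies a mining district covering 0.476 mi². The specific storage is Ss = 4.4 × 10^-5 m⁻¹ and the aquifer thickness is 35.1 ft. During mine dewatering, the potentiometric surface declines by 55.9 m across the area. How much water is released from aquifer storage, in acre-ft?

ΔV ≈ 26.3 acre-ft

b = 35.1 ft = 10.7 m
S = Ss × b = 4.4 × 10^-5 m⁻¹ × 10.7 m = 4.707 × 10^-4
A = 0.476 mi² = 1.233 × 10^6 m²
ΔV = S × A × Δh = 4.707 × 10^-4 × 1.233 × 10^6 m² × 55.9 m = 32440 m³
ΔV = 32440 m³ = 26.3 acre-ft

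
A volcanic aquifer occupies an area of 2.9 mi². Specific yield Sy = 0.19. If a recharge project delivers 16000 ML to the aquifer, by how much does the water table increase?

A = 2.9 mi² = 7.511 × 10^6 m²
ΔV = 16000 ML = 1.6 × 10^7 m³
Δh = ΔV / (Sy × A) = 1.6 × 10^7 m³ / (0.19 × 7.511 × 10^6 m²) = 11.21 m

Δh ≈ 11.2 m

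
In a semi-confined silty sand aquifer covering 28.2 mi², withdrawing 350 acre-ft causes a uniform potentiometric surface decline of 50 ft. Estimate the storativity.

A = 28.2 mi² = 7.304 × 10^7 m²
Δh = 50 ft = 15.24 m
ΔV = 350 acre-ft = 4.317 × 10^5 m³
S = ΔV / (A × Δh) = 4.317 × 10^5 m³ / (7.304 × 10^7 m² × 15.24 m) = 3.879 × 10^-4

S ≈ 3.9 × 10^-4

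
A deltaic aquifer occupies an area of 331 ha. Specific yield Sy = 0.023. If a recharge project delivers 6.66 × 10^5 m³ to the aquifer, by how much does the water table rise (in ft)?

Δh ≈ 28.7 ft

A = 331 ha = 3.31 × 10^6 m²
Δh = ΔV / (Sy × A) = 6.66 × 10^5 m³ / (0.023 × 3.31 × 10^6 m²) = 8.748 m
Δh = 8.748 m = 28.7 ft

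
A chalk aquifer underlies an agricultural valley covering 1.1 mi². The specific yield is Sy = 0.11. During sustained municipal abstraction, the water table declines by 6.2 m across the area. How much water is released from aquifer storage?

A = 1.1 mi² = 2.849 × 10^6 m²
ΔV = Sy × A × Δh = 0.11 × 2.849 × 10^6 m² × 6.2 m = 1.943 × 10^6 m³

ΔV ≈ 1.94 × 10^6 m³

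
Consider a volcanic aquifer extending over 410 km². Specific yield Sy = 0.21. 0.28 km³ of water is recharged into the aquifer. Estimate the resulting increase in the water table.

Δh ≈ 3.25 m

A = 410 km² = 4.1 × 10^8 m²
ΔV = 0.28 km³ = 2.8 × 10^8 m³
Δh = ΔV / (Sy × A) = 2.8 × 10^8 m³ / (0.21 × 4.1 × 10^8 m²) = 3.252 m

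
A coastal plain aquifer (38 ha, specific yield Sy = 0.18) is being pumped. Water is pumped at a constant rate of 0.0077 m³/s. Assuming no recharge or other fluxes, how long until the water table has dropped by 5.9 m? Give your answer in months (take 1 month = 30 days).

A = 38 ha = 3.8 × 10^5 m²
ΔV = Sy × A × Δh = 0.18 × 3.8 × 10^5 × 5.9 = 4.036 × 10^5 m³
Q = 0.0077 m³/s = 665.3 m³/d
t = ΔV / Q = 4.036 × 10^5 m³ / 665.3 m³/d = 606.6 d
t = 606.6 d ≈ 20.22 months

t ≈ 20.2 months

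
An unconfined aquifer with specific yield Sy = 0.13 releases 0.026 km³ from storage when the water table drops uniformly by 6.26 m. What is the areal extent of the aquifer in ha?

ΔV = 0.026 km³ = 2.6 × 10^7 m³
A = ΔV / (Sy × Δh) = 2.6 × 10^7 / (0.13 × 6.26) = 3.195 × 10^7 m²
A = 3.195 × 10^7 m² = 3195 ha

A ≈ 3190 ha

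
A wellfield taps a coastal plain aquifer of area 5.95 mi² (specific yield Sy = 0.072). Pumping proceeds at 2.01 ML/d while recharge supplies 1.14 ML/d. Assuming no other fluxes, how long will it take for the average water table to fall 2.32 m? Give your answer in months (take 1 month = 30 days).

A = 5.95 mi² = 1.541 × 10^7 m²
ΔV = Sy × A × Δh = 0.072 × 1.541 × 10^7 × 2.32 = 2.574 × 10^6 m³
Net withdrawal = 2.01 − 1.14 = 0.87 ML/d = 870 m³/d
t = ΔV / Q = 2.574 × 10^6 m³ / 870 m³/d = 2959 d
t = 2959 d ≈ 98.63 months

t ≈ 98.6 months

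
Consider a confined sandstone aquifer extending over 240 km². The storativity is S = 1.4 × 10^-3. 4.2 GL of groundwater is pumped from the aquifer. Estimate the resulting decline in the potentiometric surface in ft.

Δh ≈ 41 ft

A = 240 km² = 2.4 × 10^8 m²
ΔV = 4.2 GL = 4.2 × 10^6 m³
Δh = ΔV / (S × A) = 4.2 × 10^6 m³ / (0.0014 × 2.4 × 10^8 m²) = 12.5 m
Δh = 12.5 m = 41.01 ft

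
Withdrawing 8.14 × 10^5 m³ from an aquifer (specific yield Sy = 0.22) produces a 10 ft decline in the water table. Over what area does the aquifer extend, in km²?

A ≈ 1.21 km²

Δh = 10 ft = 3.048 m
A = ΔV / (Sy × Δh) = 8.14 × 10^5 / (0.22 × 3.048) = 1.214 × 10^6 m²
A = 1.214 × 10^6 m² = 1.214 km²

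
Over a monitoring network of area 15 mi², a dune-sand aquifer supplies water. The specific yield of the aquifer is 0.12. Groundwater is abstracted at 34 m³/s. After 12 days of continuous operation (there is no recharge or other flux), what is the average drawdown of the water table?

A = 15 mi² = 3.885 × 10^7 m²
Q = 34 m³/s = 2.938 × 10^6 m³/d
ΔV = Q × t = 2.938 × 10^6 m³/d × 12 d = 3.525 × 10^7 m³
Δh = ΔV / (Sy × A) = 3.525 × 10^7 / (0.12 × 3.885 × 10^7) = 7.561 m

Δh ≈ 7.56 m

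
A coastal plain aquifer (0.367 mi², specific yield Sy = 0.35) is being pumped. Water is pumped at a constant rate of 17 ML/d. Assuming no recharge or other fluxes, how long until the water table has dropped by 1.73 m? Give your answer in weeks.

t ≈ 4.84 weeks

A = 0.367 mi² = 9.505 × 10^5 m²
ΔV = Sy × A × Δh = 0.35 × 9.505 × 10^5 × 1.73 = 5.755 × 10^5 m³
Q = 17 ML/d = 17000 m³/d
t = ΔV / Q = 5.755 × 10^5 m³ / 17000 m³/d = 33.86 d
t = 33.86 d ≈ 4.836 weeks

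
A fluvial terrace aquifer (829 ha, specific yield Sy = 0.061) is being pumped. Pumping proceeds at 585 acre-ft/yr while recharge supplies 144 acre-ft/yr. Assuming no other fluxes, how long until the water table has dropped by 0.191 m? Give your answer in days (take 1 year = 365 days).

t ≈ 64.8 days

A = 829 ha = 8.29 × 10^6 m²
ΔV = Sy × A × Δh = 0.061 × 8.29 × 10^6 × 0.191 = 96590 m³
Net withdrawal = 585 − 144 = 441 acre-ft/yr = 1490 m³/d
t = ΔV / Q = 96590 m³ / 1490 m³/d = 64.81 d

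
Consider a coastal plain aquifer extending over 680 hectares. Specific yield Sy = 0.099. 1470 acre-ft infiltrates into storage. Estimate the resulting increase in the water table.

A = 680 hectares = 6.8 × 10^6 m²
ΔV = 1470 acre-ft = 1.813 × 10^6 m³
Δh = ΔV / (Sy × A) = 1.813 × 10^6 m³ / (0.099 × 6.8 × 10^6 m²) = 2.693 m

Δh ≈ 2.69 m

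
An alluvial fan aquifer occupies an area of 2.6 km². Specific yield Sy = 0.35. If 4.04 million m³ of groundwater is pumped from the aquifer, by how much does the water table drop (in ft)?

A = 2.6 km² = 2.6 × 10^6 m²
ΔV = 4.04 million m³ = 4.04 × 10^6 m³
Δh = ΔV / (Sy × A) = 4.04 × 10^6 m³ / (0.35 × 2.6 × 10^6 m²) = 4.44 m
Δh = 4.44 m = 14.57 ft

Δh ≈ 14.6 ft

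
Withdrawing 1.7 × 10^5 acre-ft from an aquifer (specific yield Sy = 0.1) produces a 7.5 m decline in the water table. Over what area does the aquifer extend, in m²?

ΔV = 1.7 × 10^5 acre-ft = 2.097 × 10^8 m³
A = ΔV / (Sy × Δh) = 2.097 × 10^8 / (0.1 × 7.5) = 2.796 × 10^8 m²

A ≈ 2.8 × 10^8 m²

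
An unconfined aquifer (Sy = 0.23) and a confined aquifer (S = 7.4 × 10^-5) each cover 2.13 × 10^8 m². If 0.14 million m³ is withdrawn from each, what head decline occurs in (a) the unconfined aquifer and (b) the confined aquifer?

Δh_u ≈ 0.00286 m; Δh_c ≈ 8.88 m

ΔV = 0.14 million m³ = 1.4 × 10^5 m³
Unconfined: Δh_u = ΔV/(Sy·A) = 1.4 × 10^5/(0.23 × 2.13 × 10^8) = 0.002858 m
Confined: Δh_c = ΔV/(S·A) = 1.4 × 10^5/(7.4 × 10^-5 × 2.13 × 10^8) = 8.882 m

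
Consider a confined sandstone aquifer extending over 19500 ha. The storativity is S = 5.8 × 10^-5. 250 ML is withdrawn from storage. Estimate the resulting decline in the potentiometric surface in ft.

Δh ≈ 72.5 ft

A = 19500 ha = 1.95 × 10^8 m²
ΔV = 250 ML = 2.5 × 10^5 m³
Δh = ΔV / (S × A) = 2.5 × 10^5 m³ / (5.8 × 10^-5 × 1.95 × 10^8 m²) = 22.1 m
Δh = 22.1 m = 72.52 ft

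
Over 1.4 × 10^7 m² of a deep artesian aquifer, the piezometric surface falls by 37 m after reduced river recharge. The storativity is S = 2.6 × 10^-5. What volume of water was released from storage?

ΔV ≈ 13500 m³

ΔV = S × A × Δh = 2.6 × 10^-5 × 1.4 × 10^7 m² × 37 m = 13470 m³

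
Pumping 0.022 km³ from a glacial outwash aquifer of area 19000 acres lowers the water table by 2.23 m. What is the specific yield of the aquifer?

Sy ≈ 0.13

A = 19000 acres = 7.689 × 10^7 m²
ΔV = 0.022 km³ = 2.2 × 10^7 m³
Sy = ΔV / (A × Δh) = 2.2 × 10^7 m³ / (7.689 × 10^7 m² × 2.23 m) = 0.1283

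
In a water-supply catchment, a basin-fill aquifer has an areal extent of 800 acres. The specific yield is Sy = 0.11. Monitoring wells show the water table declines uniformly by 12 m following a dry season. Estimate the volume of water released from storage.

A = 800 acres = 3.237 × 10^6 m²
ΔV = Sy × A × Δh = 0.11 × 3.237 × 10^6 m² × 12 m = 4.273 × 10^6 m³

ΔV ≈ 4.27 × 10^6 m³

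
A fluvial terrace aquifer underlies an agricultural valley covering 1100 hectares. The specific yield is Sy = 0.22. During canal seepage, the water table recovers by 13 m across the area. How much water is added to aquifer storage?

ΔV ≈ 3.15 × 10^7 m³

A = 1100 hectares = 1.1 × 10^7 m²
ΔV = Sy × A × Δh = 0.22 × 1.1 × 10^7 m² × 13 m = 3.146 × 10^7 m³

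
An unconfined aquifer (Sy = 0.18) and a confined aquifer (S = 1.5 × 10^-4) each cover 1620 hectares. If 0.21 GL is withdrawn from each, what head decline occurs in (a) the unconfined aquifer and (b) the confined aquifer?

A = 1620 hectares = 1.62 × 10^7 m²
ΔV = 0.21 GL = 2.1 × 10^5 m³
Unconfined: Δh_u = ΔV/(Sy·A) = 2.1 × 10^5/(0.18 × 1.62 × 10^7) = 0.07202 m
Confined: Δh_c = ΔV/(S·A) = 2.1 × 10^5/(1.5 × 10^-4 × 1.62 × 10^7) = 86.42 m

Δh_u ≈ 0.072 m; Δh_c ≈ 86.4 m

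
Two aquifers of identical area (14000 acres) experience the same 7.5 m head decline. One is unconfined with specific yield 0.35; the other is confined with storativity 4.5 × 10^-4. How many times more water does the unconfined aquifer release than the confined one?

ΔV_u / ΔV_c ≈ 778

A = 14000 acres = 5.666 × 10^7 m²
Unconfined: ΔV_u = Sy × A × Δh = 0.35 × 5.666 × 10^7 × 7.5 = 1.487 × 10^8 m³
Confined: ΔV_c = S × A × Δh = 4.5 × 10^-4 × 5.666 × 10^7 × 7.5 = 1.912 × 10^5 m³
Ratio = ΔV_u / ΔV_c = Sy / S = 0.35 / 4.5 × 10^-4 = 777.8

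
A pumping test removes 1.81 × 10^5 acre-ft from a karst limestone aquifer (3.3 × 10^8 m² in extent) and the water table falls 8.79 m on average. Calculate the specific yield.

ΔV = 1.81 × 10^5 acre-ft = 2.233 × 10^8 m³
Sy = ΔV / (A × Δh) = 2.233 × 10^8 m³ / (3.3 × 10^8 m² × 8.79 m) = 0.07697

Sy ≈ 0.077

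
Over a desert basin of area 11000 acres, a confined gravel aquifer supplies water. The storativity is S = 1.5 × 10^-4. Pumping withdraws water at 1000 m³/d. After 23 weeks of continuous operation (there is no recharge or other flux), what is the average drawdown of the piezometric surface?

A = 11000 acres = 4.452 × 10^7 m²
t = 23 weeks = 161 d
ΔV = Q × t = 1000 m³/d × 161 d = 1.61 × 10^5 m³
Δh = ΔV / (S × A) = 1.61 × 10^5 / (1.5 × 10^-4 × 4.452 × 10^7) = 24.11 m

Δh ≈ 24.1 m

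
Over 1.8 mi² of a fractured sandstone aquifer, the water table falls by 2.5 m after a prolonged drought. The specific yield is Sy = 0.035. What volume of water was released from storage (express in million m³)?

A = 1.8 mi² = 4.662 × 10^6 m²
ΔV = Sy × A × Δh = 0.035 × 4.662 × 10^6 m² × 2.5 m = 4.079 × 10^5 m³
ΔV = 4.079 × 10^5 m³ = 0.4079 million m³

ΔV ≈ 0.408 million m³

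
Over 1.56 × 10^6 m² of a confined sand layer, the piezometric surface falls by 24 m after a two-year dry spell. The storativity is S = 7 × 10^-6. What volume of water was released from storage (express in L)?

ΔV ≈ 2.62 × 10^5 L

ΔV = S × A × Δh = 7 × 10^-6 × 1.56 × 10^6 m² × 24 m = 262.1 m³
ΔV = 262.1 m³ = 2.621 × 10^5 L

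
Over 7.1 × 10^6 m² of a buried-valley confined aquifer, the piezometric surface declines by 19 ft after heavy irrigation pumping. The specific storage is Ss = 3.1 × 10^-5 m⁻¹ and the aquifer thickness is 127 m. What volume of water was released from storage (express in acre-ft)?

S = Ss × b = 3.1 × 10^-5 m⁻¹ × 127 m = 3.937 × 10^-3
Δh = 19 ft = 5.791 m
ΔV = S × A × Δh = 0.003937 × 7.1 × 10^6 m² × 5.791 m = 1.619 × 10^5 m³
ΔV = 1.619 × 10^5 m³ = 131.2 acre-ft

ΔV ≈ 131 acre-ft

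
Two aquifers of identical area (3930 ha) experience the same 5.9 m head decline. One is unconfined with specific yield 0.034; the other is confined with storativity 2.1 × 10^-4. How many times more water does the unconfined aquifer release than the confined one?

ΔV_u / ΔV_c ≈ 162

A = 3930 ha = 3.93 × 10^7 m²
Unconfined: ΔV_u = Sy × A × Δh = 0.034 × 3.93 × 10^7 × 5.9 = 7.884 × 10^6 m³
Confined: ΔV_c = S × A × Δh = 2.1 × 10^-4 × 3.93 × 10^7 × 5.9 = 48690 m³
Ratio = ΔV_u / ΔV_c = Sy / S = 0.034 / 2.1 × 10^-4 = 161.9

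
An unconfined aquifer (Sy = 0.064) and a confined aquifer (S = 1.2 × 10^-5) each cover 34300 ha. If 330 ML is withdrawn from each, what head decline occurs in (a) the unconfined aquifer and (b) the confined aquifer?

A = 34300 ha = 3.43 × 10^8 m²
ΔV = 330 ML = 3.3 × 10^5 m³
Unconfined: Δh_u = ΔV/(Sy·A) = 3.3 × 10^5/(0.064 × 3.43 × 10^8) = 0.01503 m
Confined: Δh_c = ΔV/(S·A) = 3.3 × 10^5/(1.2 × 10^-5 × 3.43 × 10^8) = 80.17 m

Δh_u ≈ 0.015 m; Δh_c ≈ 80.2 m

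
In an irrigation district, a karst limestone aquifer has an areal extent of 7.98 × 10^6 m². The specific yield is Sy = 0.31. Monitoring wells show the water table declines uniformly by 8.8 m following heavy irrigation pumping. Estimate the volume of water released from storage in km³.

ΔV = Sy × A × Δh = 0.31 × 7.98 × 10^6 m² × 8.8 m = 2.177 × 10^7 m³
ΔV = 2.177 × 10^7 m³ = 0.02177 km³

ΔV ≈ 0.0218 km³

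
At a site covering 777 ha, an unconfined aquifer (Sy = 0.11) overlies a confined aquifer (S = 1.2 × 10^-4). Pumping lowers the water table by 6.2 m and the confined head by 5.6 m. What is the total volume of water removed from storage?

A = 777 ha = 7.77 × 10^6 m²
Unconfined: ΔV_u = Sy × A × Δh_u = 0.11 × 7.77 × 10^6 × 6.2 = 5.299 × 10^6 m³
Confined: ΔV_c = S × A × Δh_c = 1.2 × 10^-4 × 7.77 × 10^6 × 5.6 = 5221 m³
Total ΔV = 5.299 × 10^6 + 5221 = 5.304 × 10^6 m³

ΔV ≈ 5.3 × 10^6 m³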